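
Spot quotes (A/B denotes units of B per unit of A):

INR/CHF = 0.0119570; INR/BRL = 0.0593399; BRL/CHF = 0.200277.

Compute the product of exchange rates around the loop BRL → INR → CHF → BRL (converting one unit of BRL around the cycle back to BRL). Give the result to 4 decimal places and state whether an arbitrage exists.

1.0061 (arbitrage exists)

Around BRL → INR → CHF → BRL: 1 ÷ 0.0593399 × 0.0119570 ÷ 0.200277 = 1.006107
Product > 1; profitable direction is BRL → INR → CHF → BRL.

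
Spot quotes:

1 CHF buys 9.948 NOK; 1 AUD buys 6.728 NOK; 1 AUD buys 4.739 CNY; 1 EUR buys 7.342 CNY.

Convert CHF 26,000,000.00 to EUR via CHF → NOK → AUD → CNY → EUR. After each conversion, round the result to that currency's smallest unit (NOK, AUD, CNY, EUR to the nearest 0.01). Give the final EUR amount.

CHF 26,000,000.00 × 9.948 = NOK 258,648,000.00
NOK 258,648,000.00 ÷ 6.728 = AUD 38,443,519.62
AUD 38,443,519.62 × 4.739 = CNY 182,183,839.48
CNY 182,183,839.48 ÷ 7.342 = EUR 24,813,925.29

EUR 24,813,925.29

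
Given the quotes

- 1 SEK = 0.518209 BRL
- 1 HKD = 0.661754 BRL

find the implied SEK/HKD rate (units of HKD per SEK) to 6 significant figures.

1 SEK × 0.518209 = 0.518209 BRL
0.518209 BRL ÷ 0.661754 = 0.783084 HKD

SEK/HKD = 0.783084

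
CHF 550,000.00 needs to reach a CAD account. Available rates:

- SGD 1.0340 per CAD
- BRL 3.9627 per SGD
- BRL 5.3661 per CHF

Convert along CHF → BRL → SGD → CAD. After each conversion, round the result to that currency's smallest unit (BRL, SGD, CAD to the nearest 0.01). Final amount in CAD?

CHF 550,000.00 × 5.3661 = BRL 2,951,355.00
BRL 2,951,355.00 ÷ 3.9627 = SGD 744,783.86
SGD 744,783.86 ÷ 1.0340 = CAD 720,293.87

CAD 720,293.87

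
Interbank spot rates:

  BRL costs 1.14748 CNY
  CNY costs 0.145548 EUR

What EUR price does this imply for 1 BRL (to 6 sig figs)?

1 BRL × 1.14748 = 1.14748 CNY
1.14748 CNY × 0.145548 = 0.167013 EUR

BRL/EUR = 0.167013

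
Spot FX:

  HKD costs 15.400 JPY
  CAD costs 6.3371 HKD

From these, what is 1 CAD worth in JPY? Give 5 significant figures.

1 CAD × 6.3371 = 6.3371 HKD
6.3371 HKD × 15.400 = 97.5913 JPY

CAD/JPY = 97.591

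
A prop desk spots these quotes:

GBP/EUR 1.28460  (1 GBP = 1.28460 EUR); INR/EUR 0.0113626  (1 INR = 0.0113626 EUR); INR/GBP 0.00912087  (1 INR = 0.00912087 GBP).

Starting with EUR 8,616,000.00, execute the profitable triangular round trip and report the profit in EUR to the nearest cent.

Profitable loop is EUR → INR → GBP → EUR:
EUR 8,616,000.00 ÷ 0.0113626 = INR 758,277,154.88
INR 758,277,154.88 × 0.00912087 = GBP 6,916,147.35
GBP 6,916,147.35 × 1.28460 = EUR 8,884,482.89
Profit = EUR 8,884,482.89 − EUR 8,616,000.00

Profit: EUR 268,482.89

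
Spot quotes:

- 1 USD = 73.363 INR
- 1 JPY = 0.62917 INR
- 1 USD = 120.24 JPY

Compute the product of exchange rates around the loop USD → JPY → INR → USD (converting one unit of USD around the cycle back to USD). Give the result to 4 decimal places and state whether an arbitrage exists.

1.0312 (arbitrage exists)

Around USD → JPY → INR → USD: 1 × 120.24 × 0.62917 ÷ 73.363 = 1.031193
Product > 1; profitable direction is USD → JPY → INR → USD.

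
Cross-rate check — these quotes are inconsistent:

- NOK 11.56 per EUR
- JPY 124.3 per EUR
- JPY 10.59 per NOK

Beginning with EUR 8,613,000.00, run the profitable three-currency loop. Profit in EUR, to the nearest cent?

Profitable loop is EUR → JPY → NOK → EUR:
EUR 8,613,000.00 × 124.3 = JPY 1,070,595,900
JPY 1,070,595,900 ÷ 10.59 = NOK 101,094,985.84
NOK 101,094,985.84 ÷ 11.56 = EUR 8,745,240.99
Profit = EUR 8,745,240.99 − EUR 8,613,000.00

Profit: EUR 132,240.99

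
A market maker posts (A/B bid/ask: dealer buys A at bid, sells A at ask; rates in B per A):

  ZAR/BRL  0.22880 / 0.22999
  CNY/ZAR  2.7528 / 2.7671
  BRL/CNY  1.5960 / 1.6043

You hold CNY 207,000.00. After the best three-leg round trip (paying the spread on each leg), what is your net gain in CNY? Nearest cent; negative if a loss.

Net profit: CNY 1,081.71

Best loop CNY → ZAR → BRL → CNY:
CNY 207,000.00 × 2.7528 (sell CNY at bid) = ZAR 569,829.60
ZAR 569,829.60 × 0.22880 (sell ZAR at bid) = BRL 130,377.01
BRL 130,377.01 × 1.5960 (sell BRL at bid) = CNY 208,081.71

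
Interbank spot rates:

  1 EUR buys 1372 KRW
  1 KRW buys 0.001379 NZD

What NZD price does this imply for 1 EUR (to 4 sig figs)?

1 EUR × 1372 = 1372 KRW
1372 KRW × 0.001379 = 1.89199 NZD

EUR/NZD = 1.892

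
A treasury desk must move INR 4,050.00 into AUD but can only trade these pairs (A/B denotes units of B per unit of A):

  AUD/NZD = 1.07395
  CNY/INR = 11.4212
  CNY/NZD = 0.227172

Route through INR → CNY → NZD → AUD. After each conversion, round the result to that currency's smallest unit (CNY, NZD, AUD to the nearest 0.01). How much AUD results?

AUD 75.01

INR 4,050.00 ÷ 11.4212 = CNY 354.60
CNY 354.60 × 0.227172 = NZD 80.56
NZD 80.56 ÷ 1.07395 = AUD 75.01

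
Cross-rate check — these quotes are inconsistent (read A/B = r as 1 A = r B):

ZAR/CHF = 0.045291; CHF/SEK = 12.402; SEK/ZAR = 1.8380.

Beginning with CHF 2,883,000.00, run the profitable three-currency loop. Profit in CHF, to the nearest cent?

Profit: CHF 93,417.07

Profitable loop is CHF → SEK → ZAR → CHF:
CHF 2,883,000.00 × 12.402 = SEK 35,754,966.00
SEK 35,754,966.00 × 1.8380 = ZAR 65,717,627.51
ZAR 65,717,627.51 × 0.045291 = CHF 2,976,417.07
Profit = CHF 2,976,417.07 − CHF 2,883,000.00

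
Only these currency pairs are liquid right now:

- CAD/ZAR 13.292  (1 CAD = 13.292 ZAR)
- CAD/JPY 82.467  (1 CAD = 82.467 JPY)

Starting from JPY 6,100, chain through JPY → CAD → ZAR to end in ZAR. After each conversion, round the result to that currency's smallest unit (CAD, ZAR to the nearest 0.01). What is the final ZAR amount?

ZAR 983.21

JPY 6,100 ÷ 82.467 = CAD 73.97
CAD 73.97 × 13.292 = ZAR 983.21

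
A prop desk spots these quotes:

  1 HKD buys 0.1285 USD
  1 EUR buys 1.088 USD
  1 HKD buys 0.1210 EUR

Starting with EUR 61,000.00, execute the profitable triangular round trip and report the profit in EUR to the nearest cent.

Profit: EUR 1,494.38

Profitable loop is EUR → USD → HKD → EUR:
EUR 61,000.00 × 1.088 = USD 66,368.00
USD 66,368.00 ÷ 0.1285 = HKD 516,482.49
HKD 516,482.49 × 0.1210 = EUR 62,494.38
Profit = EUR 62,494.38 − EUR 61,000.00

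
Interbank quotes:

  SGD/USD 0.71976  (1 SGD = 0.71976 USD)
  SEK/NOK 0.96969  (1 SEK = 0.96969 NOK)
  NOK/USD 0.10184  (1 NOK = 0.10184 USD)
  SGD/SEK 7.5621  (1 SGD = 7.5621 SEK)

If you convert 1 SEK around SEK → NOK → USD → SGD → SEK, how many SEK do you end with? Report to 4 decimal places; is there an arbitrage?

Around SEK → NOK → USD → SGD → SEK: 1 × 0.96969 × 0.10184 ÷ 0.71976 × 7.5621 = 1.037543
Product > 1; profitable direction is SEK → NOK → USD → SGD → SEK.

1.0375 (arbitrage exists)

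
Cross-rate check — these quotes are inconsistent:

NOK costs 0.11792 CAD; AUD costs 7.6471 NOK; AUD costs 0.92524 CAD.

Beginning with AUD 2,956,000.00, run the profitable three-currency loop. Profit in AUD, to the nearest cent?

Profitable loop is AUD → CAD → NOK → AUD:
AUD 2,956,000.00 × 0.92524 = CAD 2,735,009.44
CAD 2,735,009.44 ÷ 0.11792 = NOK 23,193,770.69
NOK 23,193,770.69 ÷ 7.6471 = AUD 3,033,015.22
Profit = AUD 3,033,015.22 − AUD 2,956,000.00

Profit: AUD 77,015.22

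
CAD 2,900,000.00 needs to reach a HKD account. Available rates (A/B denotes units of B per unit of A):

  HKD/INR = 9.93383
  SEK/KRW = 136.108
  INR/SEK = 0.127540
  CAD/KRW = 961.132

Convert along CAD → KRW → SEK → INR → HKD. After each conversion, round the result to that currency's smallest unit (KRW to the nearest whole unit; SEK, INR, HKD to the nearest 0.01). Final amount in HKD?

CAD 2,900,000.00 × 961.132 = KRW 2,787,282,800
KRW 2,787,282,800 ÷ 136.108 = SEK 20,478,464.16
SEK 20,478,464.16 ÷ 0.127540 = INR 160,565,031.83
INR 160,565,031.83 ÷ 9.93383 = HKD 16,163,456.78

HKD 16,163,456.78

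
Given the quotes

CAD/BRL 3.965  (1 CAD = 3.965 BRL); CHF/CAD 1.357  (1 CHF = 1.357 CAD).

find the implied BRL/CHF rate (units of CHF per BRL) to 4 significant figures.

BRL/CHF = 0.1859

1 BRL ÷ 3.965 = 0.252207 CAD
0.252207 CAD ÷ 1.357 = 0.185856 CHF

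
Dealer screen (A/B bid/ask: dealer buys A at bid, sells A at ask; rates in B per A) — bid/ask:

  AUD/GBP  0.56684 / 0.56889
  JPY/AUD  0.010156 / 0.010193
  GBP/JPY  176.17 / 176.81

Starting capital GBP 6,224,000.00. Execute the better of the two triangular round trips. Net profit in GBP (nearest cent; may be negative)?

Best loop GBP → JPY → AUD → GBP:
GBP 6,224,000.00 × 176.17 (sell GBP at bid) = JPY 1,096,482,080
JPY 1,096,482,080 × 0.010156 (sell JPY at bid) = AUD 11,135,872.00
AUD 11,135,872.00 × 0.56684 (sell AUD at bid) = GBP 6,312,257.69

Net profit: GBP 88,257.69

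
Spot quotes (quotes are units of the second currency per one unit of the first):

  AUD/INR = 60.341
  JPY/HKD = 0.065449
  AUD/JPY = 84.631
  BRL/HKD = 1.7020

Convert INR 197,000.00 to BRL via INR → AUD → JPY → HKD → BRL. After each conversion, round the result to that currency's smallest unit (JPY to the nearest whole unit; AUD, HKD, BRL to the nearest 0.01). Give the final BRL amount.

BRL 10,624.96

INR 197,000.00 ÷ 60.341 = AUD 3,264.78
AUD 3,264.78 × 84.631 = JPY 276,302
JPY 276,302 × 0.065449 = HKD 18,083.69
HKD 18,083.69 ÷ 1.7020 = BRL 10,624.96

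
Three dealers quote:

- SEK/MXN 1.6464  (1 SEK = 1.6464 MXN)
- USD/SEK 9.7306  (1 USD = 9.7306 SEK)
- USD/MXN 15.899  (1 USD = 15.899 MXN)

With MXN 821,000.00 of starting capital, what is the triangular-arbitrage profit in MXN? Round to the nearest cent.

Profit: MXN 6,272.00

Profitable loop is MXN → USD → SEK → MXN:
MXN 821,000.00 ÷ 15.899 = USD 51,638.47
USD 51,638.47 × 9.7306 = SEK 502,473.28
SEK 502,473.28 × 1.6464 = MXN 827,272.00
Profit = MXN 827,272.00 − MXN 821,000.00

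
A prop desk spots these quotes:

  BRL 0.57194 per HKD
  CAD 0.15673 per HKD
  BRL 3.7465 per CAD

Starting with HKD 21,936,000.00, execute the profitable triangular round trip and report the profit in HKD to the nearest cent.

Profitable loop is HKD → CAD → BRL → HKD:
HKD 21,936,000.00 × 0.15673 = CAD 3,438,029.28
CAD 3,438,029.28 × 3.7465 = BRL 12,880,576.70
BRL 12,880,576.70 ÷ 0.57194 = HKD 22,520,853.06
Profit = HKD 22,520,853.06 − HKD 21,936,000.00

Profit: HKD 584,853.06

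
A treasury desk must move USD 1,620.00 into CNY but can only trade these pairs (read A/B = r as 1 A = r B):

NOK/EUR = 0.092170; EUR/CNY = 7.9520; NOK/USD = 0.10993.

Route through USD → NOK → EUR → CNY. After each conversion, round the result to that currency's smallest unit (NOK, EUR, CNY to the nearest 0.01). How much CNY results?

USD 1,620.00 ÷ 0.10993 = NOK 14,736.65
NOK 14,736.65 × 0.092170 = EUR 1,358.28
EUR 1,358.28 × 7.9520 = CNY 10,801.04

CNY 10,801.04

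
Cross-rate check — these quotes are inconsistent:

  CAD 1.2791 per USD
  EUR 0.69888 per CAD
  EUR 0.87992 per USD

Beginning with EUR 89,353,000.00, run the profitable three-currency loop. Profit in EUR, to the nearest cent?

Profitable loop is EUR → USD → CAD → EUR:
EUR 89,353,000.00 ÷ 0.87992 = USD 101,546,731.52
USD 101,546,731.52 × 1.2791 = CAD 129,888,424.29
CAD 129,888,424.29 × 0.69888 = EUR 90,776,421.97
Profit = EUR 90,776,421.97 − EUR 89,353,000.00

Profit: EUR 1,423,421.97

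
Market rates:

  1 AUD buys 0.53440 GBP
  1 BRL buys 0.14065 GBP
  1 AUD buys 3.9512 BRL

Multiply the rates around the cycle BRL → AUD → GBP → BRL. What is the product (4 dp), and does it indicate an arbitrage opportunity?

0.9616 (arbitrage exists)

Around BRL → AUD → GBP → BRL: 1 ÷ 3.9512 × 0.53440 ÷ 0.14065 = 0.961607
Product < 1; profitable direction is BRL → GBP → AUD → BRL.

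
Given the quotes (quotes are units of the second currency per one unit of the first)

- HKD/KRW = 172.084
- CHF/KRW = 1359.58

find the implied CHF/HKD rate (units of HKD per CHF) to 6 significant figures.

1 CHF × 1359.58 = 1359.58 KRW
1359.58 KRW ÷ 172.084 = 7.90068 HKD

CHF/HKD = 7.90068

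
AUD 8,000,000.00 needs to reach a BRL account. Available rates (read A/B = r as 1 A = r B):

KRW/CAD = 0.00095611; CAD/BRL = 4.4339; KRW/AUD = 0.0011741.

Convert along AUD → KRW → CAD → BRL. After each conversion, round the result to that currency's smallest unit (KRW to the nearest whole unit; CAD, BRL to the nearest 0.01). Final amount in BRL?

BRL 28,885,417.79

AUD 8,000,000.00 ÷ 0.0011741 = KRW 6,813,729,665
KRW 6,813,729,665 × 0.00095611 = CAD 6,514,675.07
CAD 6,514,675.07 × 4.4339 = BRL 28,885,417.79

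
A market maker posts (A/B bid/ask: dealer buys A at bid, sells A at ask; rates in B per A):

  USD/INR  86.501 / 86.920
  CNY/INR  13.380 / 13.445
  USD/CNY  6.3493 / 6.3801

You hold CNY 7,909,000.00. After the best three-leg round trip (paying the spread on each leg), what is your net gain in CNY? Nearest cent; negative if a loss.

Best loop CNY → USD → INR → CNY:
CNY 7,909,000.00 ÷ 6.3801 (buy USD at ask) = USD 1,239,635.74
USD 1,239,635.74 × 86.501 (sell USD at bid) = INR 107,229,731.35
INR 107,229,731.35 ÷ 13.445 (buy CNY at ask) = CNY 7,975,435.58

Net profit: CNY 66,435.58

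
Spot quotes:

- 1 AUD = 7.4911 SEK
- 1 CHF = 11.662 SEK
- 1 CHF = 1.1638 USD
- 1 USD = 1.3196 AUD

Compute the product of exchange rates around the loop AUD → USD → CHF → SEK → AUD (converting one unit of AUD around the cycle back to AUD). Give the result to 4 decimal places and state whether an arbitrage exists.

Around AUD → USD → CHF → SEK → AUD: 1 ÷ 1.3196 ÷ 1.1638 × 11.662 ÷ 7.4911 = 1.013694
Product > 1; profitable direction is AUD → USD → CHF → SEK → AUD.

1.0137 (arbitrage exists)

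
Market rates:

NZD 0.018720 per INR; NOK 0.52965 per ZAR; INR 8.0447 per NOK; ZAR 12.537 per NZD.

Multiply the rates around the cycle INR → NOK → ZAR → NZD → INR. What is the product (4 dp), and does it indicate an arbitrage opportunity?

Around INR → NOK → ZAR → NZD → INR: 1 ÷ 8.0447 ÷ 0.52965 ÷ 12.537 ÷ 0.018720 = 1.000004
Product ≈ 1 (deviation 0.000%, within rounding noise).

1.0000 (no arbitrage)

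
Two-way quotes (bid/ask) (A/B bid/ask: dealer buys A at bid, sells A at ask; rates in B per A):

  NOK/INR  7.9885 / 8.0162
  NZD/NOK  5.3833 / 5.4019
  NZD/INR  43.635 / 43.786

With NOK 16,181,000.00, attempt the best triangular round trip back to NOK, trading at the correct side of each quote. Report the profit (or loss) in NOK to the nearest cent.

Best loop NOK → NZD → INR → NOK:
NOK 16,181,000.00 ÷ 5.4019 (buy NZD at ask) = NZD 2,995,427.53
NZD 2,995,427.53 × 43.635 (sell NZD at bid) = INR 130,705,480.48
INR 130,705,480.48 ÷ 8.0162 (buy NOK at ask) = NOK 16,305,167.10

Net profit: NOK 124,167.10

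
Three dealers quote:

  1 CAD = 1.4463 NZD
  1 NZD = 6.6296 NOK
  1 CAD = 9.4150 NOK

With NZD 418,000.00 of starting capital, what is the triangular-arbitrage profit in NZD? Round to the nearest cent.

Profitable loop is NZD → NOK → CAD → NZD:
NZD 418,000.00 × 6.6296 = NOK 2,771,172.80
NOK 2,771,172.80 ÷ 9.4150 = CAD 294,335.93
CAD 294,335.93 × 1.4463 = NZD 425,698.06
Profit = NZD 425,698.06 − NZD 418,000.00

Profit: NZD 7,698.06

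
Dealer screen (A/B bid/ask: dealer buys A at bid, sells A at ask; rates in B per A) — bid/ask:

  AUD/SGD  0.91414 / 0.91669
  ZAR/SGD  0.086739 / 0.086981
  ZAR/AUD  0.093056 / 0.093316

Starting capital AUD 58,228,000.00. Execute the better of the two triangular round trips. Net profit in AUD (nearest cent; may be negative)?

Net profit: AUD 814,899.40

Best loop AUD → ZAR → SGD → AUD:
AUD 58,228,000.00 ÷ 0.093316 (buy ZAR at ask) = ZAR 623,987,311.93
ZAR 623,987,311.93 × 0.086739 (sell ZAR at bid) = SGD 54,124,035.45
SGD 54,124,035.45 ÷ 0.91669 (buy AUD at ask) = AUD 59,042,899.40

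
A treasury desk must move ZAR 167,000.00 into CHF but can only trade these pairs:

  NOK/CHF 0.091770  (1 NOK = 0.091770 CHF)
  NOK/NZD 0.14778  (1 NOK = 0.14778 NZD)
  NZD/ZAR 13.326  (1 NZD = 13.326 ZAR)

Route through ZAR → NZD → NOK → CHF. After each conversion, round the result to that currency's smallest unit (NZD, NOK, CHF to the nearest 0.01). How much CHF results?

ZAR 167,000.00 ÷ 13.326 = NZD 12,531.89
NZD 12,531.89 ÷ 0.14778 = NOK 84,800.99
NOK 84,800.99 × 0.091770 = CHF 7,782.19

CHF 7,782.19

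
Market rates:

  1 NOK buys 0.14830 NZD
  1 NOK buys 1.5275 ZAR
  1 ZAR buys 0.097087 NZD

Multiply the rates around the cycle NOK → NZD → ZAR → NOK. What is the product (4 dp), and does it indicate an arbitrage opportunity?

Around NOK → NZD → ZAR → NOK: 1 × 0.14830 ÷ 0.097087 ÷ 1.5275 = 0.999997
Product ≈ 1 (deviation 0.000%, within rounding noise).

1.0000 (no arbitrage)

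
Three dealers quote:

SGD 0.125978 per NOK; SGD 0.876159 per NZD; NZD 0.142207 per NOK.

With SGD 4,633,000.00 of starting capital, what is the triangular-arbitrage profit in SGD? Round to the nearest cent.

Profitable loop is SGD → NZD → NOK → SGD:
SGD 4,633,000.00 ÷ 0.876159 = NZD 5,287,853.00
NZD 5,287,853.00 ÷ 0.142207 = NOK 37,184,196.30
NOK 37,184,196.30 × 0.125978 = SGD 4,684,390.68
Profit = SGD 4,684,390.68 − SGD 4,633,000.00

Profit: SGD 51,390.68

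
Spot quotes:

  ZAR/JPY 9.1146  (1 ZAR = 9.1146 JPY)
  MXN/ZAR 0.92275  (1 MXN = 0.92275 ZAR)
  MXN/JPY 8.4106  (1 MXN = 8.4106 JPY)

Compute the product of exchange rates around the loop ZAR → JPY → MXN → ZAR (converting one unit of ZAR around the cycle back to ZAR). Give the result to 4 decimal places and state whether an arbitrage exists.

Around ZAR → JPY → MXN → ZAR: 1 × 9.1146 ÷ 8.4106 × 0.92275 = 0.999988
Product ≈ 1 (deviation 0.001%, within rounding noise).

1.0000 (no arbitrage)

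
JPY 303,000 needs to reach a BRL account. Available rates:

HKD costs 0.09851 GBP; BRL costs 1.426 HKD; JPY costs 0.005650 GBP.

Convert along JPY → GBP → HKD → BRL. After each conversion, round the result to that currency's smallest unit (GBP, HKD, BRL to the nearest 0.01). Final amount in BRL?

JPY 303,000 × 0.005650 = GBP 1,711.95
GBP 1,711.95 ÷ 0.09851 = HKD 17,378.44
HKD 17,378.44 ÷ 1.426 = BRL 12,186.84

BRL 12,186.84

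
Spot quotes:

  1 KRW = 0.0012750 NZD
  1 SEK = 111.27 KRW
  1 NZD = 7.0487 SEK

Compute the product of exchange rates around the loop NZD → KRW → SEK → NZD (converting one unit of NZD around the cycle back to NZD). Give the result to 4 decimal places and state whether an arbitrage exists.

Around NZD → KRW → SEK → NZD: 1 ÷ 0.0012750 ÷ 111.27 ÷ 7.0487 = 1.000006
Product ≈ 1 (deviation 0.001%, within rounding noise).

1.0000 (no arbitrage)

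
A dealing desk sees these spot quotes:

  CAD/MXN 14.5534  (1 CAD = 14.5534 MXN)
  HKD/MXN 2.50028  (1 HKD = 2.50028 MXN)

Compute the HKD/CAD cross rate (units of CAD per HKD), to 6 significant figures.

HKD/CAD = 0.171800

1 HKD × 2.50028 = 2.50028 MXN
2.50028 MXN ÷ 14.5534 = 0.1718 CAD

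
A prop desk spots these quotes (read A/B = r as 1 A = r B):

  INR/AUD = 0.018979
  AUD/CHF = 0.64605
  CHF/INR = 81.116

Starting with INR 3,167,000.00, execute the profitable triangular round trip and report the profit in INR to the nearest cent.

Profitable loop is INR → CHF → AUD → INR:
INR 3,167,000.00 ÷ 81.116 = CHF 39,042.85
CHF 39,042.85 ÷ 0.64605 = AUD 60,433.17
AUD 60,433.17 ÷ 0.018979 = INR 3,184,212.77
Profit = INR 3,184,212.77 − INR 3,167,000.00

Profit: INR 17,212.77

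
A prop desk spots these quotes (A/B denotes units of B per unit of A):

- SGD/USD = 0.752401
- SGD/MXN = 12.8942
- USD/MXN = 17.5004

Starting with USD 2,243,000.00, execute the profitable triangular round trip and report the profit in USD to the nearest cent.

Profitable loop is USD → MXN → SGD → USD:
USD 2,243,000.00 × 17.5004 = MXN 39,253,397.20
MXN 39,253,397.20 ÷ 12.8942 = SGD 3,044,267.75
SGD 3,044,267.75 × 0.752401 = USD 2,290,510.10
Profit = USD 2,290,510.10 − USD 2,243,000.00

Profit: USD 47,510.10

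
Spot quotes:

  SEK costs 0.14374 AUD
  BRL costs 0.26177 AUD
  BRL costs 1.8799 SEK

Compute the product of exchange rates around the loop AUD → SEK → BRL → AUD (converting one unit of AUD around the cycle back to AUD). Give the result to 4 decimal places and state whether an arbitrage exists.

0.9687 (arbitrage exists)

Around AUD → SEK → BRL → AUD: 1 ÷ 0.14374 ÷ 1.8799 × 0.26177 = 0.968741
Product < 1; profitable direction is AUD → BRL → SEK → AUD.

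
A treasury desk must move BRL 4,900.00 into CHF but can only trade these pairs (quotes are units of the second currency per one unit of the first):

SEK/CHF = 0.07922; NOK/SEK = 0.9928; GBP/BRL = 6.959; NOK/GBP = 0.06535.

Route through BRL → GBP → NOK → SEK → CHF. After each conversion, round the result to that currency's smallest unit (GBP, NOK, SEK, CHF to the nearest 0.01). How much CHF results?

BRL 4,900.00 ÷ 6.959 = GBP 704.12
GBP 704.12 ÷ 0.06535 = NOK 10,774.60
NOK 10,774.60 × 0.9928 = SEK 10,697.02
SEK 10,697.02 × 0.07922 = CHF 847.42

CHF 847.42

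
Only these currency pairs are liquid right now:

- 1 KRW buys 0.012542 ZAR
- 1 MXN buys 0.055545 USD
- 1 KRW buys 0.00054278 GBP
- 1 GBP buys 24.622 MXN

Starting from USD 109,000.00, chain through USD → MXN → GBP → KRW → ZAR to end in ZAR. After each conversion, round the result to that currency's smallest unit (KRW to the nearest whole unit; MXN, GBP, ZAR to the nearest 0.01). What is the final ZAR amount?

USD 109,000.00 ÷ 0.055545 = MXN 1,962,372.85
MXN 1,962,372.85 ÷ 24.622 = GBP 79,699.98
GBP 79,699.98 ÷ 0.00054278 = KRW 146,836,619
KRW 146,836,619 × 0.012542 = ZAR 1,841,624.88

ZAR 1,841,624.88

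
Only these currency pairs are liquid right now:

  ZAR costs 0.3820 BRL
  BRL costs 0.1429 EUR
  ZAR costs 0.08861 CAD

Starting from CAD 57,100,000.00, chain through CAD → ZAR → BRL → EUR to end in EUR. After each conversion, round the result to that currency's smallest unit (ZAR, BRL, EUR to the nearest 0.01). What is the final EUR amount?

EUR 35,176,203.36

CAD 57,100,000.00 ÷ 0.08861 = ZAR 644,396,794.94
ZAR 644,396,794.94 × 0.3820 = BRL 246,159,575.67
BRL 246,159,575.67 × 0.1429 = EUR 35,176,203.36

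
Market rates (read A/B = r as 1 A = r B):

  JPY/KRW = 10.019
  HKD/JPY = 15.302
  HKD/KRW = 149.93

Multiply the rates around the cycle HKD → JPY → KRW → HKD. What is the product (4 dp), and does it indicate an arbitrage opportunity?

1.0225 (arbitrage exists)

Around HKD → JPY → KRW → HKD: 1 × 15.302 × 10.019 ÷ 149.93 = 1.022549
Product > 1; profitable direction is HKD → JPY → KRW → HKD.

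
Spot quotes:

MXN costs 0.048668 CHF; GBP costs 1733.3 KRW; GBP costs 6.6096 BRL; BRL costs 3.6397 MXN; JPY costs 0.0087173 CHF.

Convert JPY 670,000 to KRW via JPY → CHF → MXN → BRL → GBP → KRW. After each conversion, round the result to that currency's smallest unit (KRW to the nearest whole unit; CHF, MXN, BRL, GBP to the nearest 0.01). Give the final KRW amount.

JPY 670,000 × 0.0087173 = CHF 5,840.59
CHF 5,840.59 ÷ 0.048668 = MXN 120,008.84
MXN 120,008.84 ÷ 3.6397 = BRL 32,972.18
BRL 32,972.18 ÷ 6.6096 = GBP 4,988.53
GBP 4,988.53 × 1733.3 = KRW 8,646,619

KRW 8,646,619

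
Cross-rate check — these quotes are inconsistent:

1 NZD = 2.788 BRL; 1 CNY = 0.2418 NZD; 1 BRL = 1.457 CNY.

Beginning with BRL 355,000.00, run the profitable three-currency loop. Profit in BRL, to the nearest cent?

Profit: BRL 6,426.29

Profitable loop is BRL → NZD → CNY → BRL:
BRL 355,000.00 ÷ 2.788 = NZD 127,331.42
NZD 127,331.42 ÷ 0.2418 = CNY 526,598.10
CNY 526,598.10 ÷ 1.457 = BRL 361,426.29
Profit = BRL 361,426.29 − BRL 355,000.00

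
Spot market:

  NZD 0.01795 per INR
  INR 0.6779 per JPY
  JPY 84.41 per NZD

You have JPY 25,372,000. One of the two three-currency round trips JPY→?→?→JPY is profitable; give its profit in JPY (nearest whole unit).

Profitable loop is JPY → INR → NZD → JPY:
JPY 25,372,000 × 0.6779 = INR 17,199,678.80
INR 17,199,678.80 × 0.01795 = NZD 308,734.23
NZD 308,734.23 × 84.41 = JPY 26,060,257
Profit = JPY 26,060,257 − JPY 25,372,000

Profit: JPY 688,257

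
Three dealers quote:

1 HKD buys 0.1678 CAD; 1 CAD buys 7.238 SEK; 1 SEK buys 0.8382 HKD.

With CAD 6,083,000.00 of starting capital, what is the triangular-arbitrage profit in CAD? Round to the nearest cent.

Profitable loop is CAD → SEK → HKD → CAD:
CAD 6,083,000.00 × 7.238 = SEK 44,028,754.00
SEK 44,028,754.00 × 0.8382 = HKD 36,904,901.60
HKD 36,904,901.60 × 0.1678 = CAD 6,192,642.49
Profit = CAD 6,192,642.49 − CAD 6,083,000.00

Profit: CAD 109,642.49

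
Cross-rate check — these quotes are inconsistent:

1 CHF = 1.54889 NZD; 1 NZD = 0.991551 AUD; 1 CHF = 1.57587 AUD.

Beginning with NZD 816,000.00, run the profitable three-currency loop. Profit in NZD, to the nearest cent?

Profit: NZD 21,288.09

Profitable loop is NZD → CHF → AUD → NZD:
NZD 816,000.00 ÷ 1.54889 = CHF 526,828.89
CHF 526,828.89 × 1.57587 = AUD 830,213.84
AUD 830,213.84 ÷ 0.991551 = NZD 837,288.09
Profit = NZD 837,288.09 − NZD 816,000.00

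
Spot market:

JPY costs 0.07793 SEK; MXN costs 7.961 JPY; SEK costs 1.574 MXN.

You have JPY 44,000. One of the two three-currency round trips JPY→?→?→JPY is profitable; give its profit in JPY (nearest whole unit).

Profit: JPY 1,058

Profitable loop is JPY → MXN → SEK → JPY:
JPY 44,000 ÷ 7.961 = MXN 5,526.94
MXN 5,526.94 ÷ 1.574 = SEK 3,511.40
SEK 3,511.40 ÷ 0.07793 = JPY 45,058
Profit = JPY 45,058 − JPY 44,000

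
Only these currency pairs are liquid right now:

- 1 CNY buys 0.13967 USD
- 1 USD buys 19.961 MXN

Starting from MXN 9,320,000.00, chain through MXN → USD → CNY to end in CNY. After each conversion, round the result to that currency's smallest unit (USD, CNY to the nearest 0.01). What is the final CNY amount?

MXN 9,320,000.00 ÷ 19.961 = USD 466,910.48
USD 466,910.48 ÷ 0.13967 = CNY 3,342,954.68

CNY 3,342,954.68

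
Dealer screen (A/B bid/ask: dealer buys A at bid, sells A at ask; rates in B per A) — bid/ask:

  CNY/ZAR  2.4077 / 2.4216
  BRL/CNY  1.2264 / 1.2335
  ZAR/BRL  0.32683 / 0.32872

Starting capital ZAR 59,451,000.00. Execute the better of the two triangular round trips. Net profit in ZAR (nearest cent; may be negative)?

Best loop ZAR → CNY → BRL → ZAR:
ZAR 59,451,000.00 ÷ 2.4216 (buy CNY at ask) = CNY 24,550,297.32
CNY 24,550,297.32 ÷ 1.2335 (buy BRL at ask) = BRL 19,902,956.89
BRL 19,902,956.89 ÷ 0.32872 (buy ZAR at ask) = ZAR 60,546,838.92

Net profit: ZAR 1,095,838.92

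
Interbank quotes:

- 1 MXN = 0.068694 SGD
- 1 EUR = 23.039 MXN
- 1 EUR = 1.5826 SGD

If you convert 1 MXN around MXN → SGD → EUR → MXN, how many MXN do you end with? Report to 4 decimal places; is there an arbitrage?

1.0000 (no arbitrage)

Around MXN → SGD → EUR → MXN: 1 × 0.068694 ÷ 1.5826 × 23.039 = 1.000026
Product ≈ 1 (deviation 0.003%, within rounding noise).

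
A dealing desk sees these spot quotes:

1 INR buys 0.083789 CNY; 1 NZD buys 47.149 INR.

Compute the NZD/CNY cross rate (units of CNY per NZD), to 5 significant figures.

1 NZD × 47.149 = 47.149 INR
47.149 INR × 0.083789 = 3.95057 CNY

NZD/CNY = 3.9506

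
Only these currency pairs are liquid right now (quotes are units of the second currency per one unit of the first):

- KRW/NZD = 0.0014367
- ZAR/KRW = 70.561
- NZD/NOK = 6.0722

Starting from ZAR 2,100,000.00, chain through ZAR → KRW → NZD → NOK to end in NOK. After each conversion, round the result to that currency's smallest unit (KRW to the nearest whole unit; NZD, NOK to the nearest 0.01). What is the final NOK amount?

NOK 1,292,695.36

ZAR 2,100,000.00 × 70.561 = KRW 148,178,100
KRW 148,178,100 × 0.0014367 = NZD 212,887.48
NZD 212,887.48 × 6.0722 = NOK 1,292,695.36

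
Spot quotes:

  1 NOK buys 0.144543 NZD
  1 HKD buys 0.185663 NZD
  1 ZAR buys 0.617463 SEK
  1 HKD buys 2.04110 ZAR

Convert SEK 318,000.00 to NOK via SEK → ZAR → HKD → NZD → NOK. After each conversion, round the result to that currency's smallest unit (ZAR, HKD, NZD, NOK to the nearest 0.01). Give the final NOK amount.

NOK 324,100.86

SEK 318,000.00 ÷ 0.617463 = ZAR 515,010.62
ZAR 515,010.62 ÷ 2.04110 = HKD 252,320.13
HKD 252,320.13 × 0.185663 = NZD 46,846.51
NZD 46,846.51 ÷ 0.144543 = NOK 324,100.86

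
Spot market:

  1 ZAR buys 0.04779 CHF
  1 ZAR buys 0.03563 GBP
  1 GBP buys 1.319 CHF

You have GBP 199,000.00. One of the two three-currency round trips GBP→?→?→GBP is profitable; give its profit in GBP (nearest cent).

Profitable loop is GBP → ZAR → CHF → GBP:
GBP 199,000.00 ÷ 0.03563 = ZAR 5,585,181.03
ZAR 5,585,181.03 × 0.04779 = CHF 266,915.80
CHF 266,915.80 ÷ 1.319 = GBP 202,362.25
Profit = GBP 202,362.25 − GBP 199,000.00

Profit: GBP 3,362.25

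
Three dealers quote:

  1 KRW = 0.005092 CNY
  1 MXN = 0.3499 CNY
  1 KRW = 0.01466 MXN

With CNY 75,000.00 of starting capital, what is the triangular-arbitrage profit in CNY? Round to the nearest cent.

Profitable loop is CNY → KRW → MXN → CNY:
CNY 75,000.00 ÷ 0.005092 = KRW 14,728,987
KRW 14,728,987 × 0.01466 = MXN 215,926.94
MXN 215,926.94 × 0.3499 = CNY 75,552.84
Profit = CNY 75,552.84 − CNY 75,000.00

Profit: CNY 552.84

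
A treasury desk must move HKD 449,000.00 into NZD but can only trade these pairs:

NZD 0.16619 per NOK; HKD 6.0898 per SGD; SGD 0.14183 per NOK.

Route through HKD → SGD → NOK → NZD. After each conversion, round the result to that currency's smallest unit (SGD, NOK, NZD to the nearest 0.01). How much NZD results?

HKD 449,000.00 ÷ 6.0898 = SGD 73,729.84
SGD 73,729.84 ÷ 0.14183 = NOK 519,846.58
NOK 519,846.58 × 0.16619 = NZD 86,393.30

NZD 86,393.30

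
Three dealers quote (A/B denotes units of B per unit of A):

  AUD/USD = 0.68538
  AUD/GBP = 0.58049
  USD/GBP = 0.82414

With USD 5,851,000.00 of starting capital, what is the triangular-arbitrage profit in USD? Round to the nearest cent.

Profit: USD 162,016.84

Profitable loop is USD → AUD → GBP → USD:
USD 5,851,000.00 ÷ 0.68538 = AUD 8,536,870.06
AUD 8,536,870.06 × 0.58049 = GBP 4,955,567.70
GBP 4,955,567.70 ÷ 0.82414 = USD 6,013,016.84
Profit = USD 6,013,016.84 − USD 5,851,000.00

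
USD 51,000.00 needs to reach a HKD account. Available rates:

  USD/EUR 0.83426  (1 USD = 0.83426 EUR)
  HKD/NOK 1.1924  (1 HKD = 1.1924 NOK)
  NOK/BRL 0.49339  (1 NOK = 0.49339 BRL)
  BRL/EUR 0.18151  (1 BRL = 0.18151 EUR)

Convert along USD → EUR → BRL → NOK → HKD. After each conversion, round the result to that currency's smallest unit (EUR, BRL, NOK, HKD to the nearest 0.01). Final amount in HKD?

HKD 398,436.15

USD 51,000.00 × 0.83426 = EUR 42,547.26
EUR 42,547.26 ÷ 0.18151 = BRL 234,407.25
BRL 234,407.25 ÷ 0.49339 = NOK 475,095.26
NOK 475,095.26 ÷ 1.1924 = HKD 398,436.15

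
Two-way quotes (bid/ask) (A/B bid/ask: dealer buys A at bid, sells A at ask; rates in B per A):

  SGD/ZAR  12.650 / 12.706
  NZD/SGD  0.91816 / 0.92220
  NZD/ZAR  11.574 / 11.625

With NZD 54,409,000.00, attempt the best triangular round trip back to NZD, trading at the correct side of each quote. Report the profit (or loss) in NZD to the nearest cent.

Best loop NZD → SGD → ZAR → NZD:
NZD 54,409,000.00 × 0.91816 (sell NZD at bid) = SGD 49,956,167.44
SGD 49,956,167.44 × 12.650 (sell SGD at bid) = ZAR 631,945,518.12
ZAR 631,945,518.12 ÷ 11.625 (buy NZD at ask) = NZD 54,360,904.78

Net result: NZD -48,095.22 (no profitable arbitrage after spreads)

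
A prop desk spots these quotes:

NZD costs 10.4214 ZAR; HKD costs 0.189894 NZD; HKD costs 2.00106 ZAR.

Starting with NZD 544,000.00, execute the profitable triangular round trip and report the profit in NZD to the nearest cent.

Profit: NZD 6,074.74

Profitable loop is NZD → HKD → ZAR → NZD:
NZD 544,000.00 ÷ 0.189894 = HKD 2,864,756.13
HKD 2,864,756.13 × 2.00106 = ZAR 5,732,548.90
ZAR 5,732,548.90 ÷ 10.4214 = NZD 550,074.74
Profit = NZD 550,074.74 − NZD 544,000.00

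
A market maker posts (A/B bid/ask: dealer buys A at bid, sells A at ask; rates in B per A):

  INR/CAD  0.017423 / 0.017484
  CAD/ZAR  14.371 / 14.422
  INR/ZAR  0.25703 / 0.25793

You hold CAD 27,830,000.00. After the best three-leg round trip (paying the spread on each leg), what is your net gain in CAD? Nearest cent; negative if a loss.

Best loop CAD → INR → ZAR → CAD:
CAD 27,830,000.00 ÷ 0.017484 (buy INR at ask) = INR 1,591,741,020.36
INR 1,591,741,020.36 × 0.25703 (sell INR at bid) = ZAR 409,125,194.46
ZAR 409,125,194.46 ÷ 14.422 (buy CAD at ask) = CAD 28,368,131.64

Net profit: CAD 538,131.64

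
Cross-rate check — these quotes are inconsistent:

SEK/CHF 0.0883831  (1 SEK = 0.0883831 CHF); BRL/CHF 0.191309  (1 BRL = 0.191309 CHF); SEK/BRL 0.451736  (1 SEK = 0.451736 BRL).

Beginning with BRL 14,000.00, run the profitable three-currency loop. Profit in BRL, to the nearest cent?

Profitable loop is BRL → SEK → CHF → BRL:
BRL 14,000.00 ÷ 0.451736 = SEK 30,991.55
SEK 30,991.55 × 0.0883831 = CHF 2,739.13
CHF 2,739.13 ÷ 0.191309 = BRL 14,317.83
Profit = BRL 14,317.83 − BRL 14,000.00

Profit: BRL 317.83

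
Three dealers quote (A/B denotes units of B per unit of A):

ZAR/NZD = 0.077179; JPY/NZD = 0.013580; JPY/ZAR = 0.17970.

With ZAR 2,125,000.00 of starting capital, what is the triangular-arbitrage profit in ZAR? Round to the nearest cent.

Profit: ZAR 45,233.13

Profitable loop is ZAR → NZD → JPY → ZAR:
ZAR 2,125,000.00 × 0.077179 = NZD 164,005.38
NZD 164,005.38 ÷ 0.013580 = JPY 12,076,979
JPY 12,076,979 × 0.17970 = ZAR 2,170,233.13
Profit = ZAR 2,170,233.13 − ZAR 2,125,000.00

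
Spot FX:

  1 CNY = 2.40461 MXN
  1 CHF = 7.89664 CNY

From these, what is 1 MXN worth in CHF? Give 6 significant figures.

1 MXN ÷ 2.40461 = 0.415868 CNY
0.415868 CNY ÷ 7.89664 = 0.0526639 CHF

MXN/CHF = 0.0526639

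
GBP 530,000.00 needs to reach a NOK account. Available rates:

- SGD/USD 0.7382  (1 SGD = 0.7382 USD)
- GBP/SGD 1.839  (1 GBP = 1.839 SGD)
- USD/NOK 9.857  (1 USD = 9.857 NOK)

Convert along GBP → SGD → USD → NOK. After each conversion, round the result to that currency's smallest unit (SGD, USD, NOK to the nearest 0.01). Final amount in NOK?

NOK 7,092,125.20

GBP 530,000.00 × 1.839 = SGD 974,670.00
SGD 974,670.00 × 0.7382 = USD 719,501.39
USD 719,501.39 × 9.857 = NOK 7,092,125.20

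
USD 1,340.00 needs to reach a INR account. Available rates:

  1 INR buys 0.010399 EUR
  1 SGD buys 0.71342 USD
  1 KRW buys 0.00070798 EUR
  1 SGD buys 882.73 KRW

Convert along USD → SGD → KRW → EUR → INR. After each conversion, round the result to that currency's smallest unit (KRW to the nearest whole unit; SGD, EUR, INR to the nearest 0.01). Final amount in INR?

USD 1,340.00 ÷ 0.71342 = SGD 1,878.28
SGD 1,878.28 × 882.73 = KRW 1,658,014
KRW 1,658,014 × 0.00070798 = EUR 1,173.84
EUR 1,173.84 ÷ 0.010399 = INR 112,880.08

INR 112,880.08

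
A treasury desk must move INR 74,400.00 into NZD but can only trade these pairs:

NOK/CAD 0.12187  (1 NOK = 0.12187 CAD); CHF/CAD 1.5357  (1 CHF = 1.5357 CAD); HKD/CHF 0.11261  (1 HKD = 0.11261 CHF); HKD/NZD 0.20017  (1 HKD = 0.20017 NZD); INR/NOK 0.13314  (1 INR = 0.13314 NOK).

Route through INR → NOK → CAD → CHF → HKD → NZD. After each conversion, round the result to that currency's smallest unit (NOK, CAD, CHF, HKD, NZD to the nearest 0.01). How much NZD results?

NZD 1,397.31

INR 74,400.00 × 0.13314 = NOK 9,905.62
NOK 9,905.62 × 0.12187 = CAD 1,207.20
CAD 1,207.20 ÷ 1.5357 = CHF 786.09
CHF 786.09 ÷ 0.11261 = HKD 6,980.64
HKD 6,980.64 × 0.20017 = NZD 1,397.31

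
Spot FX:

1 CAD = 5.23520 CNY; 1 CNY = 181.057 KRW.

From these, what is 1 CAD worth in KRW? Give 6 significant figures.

CAD/KRW = 947.870

1 CAD × 5.23520 = 5.2352 CNY
5.2352 CNY × 181.057 = 947.87 KRW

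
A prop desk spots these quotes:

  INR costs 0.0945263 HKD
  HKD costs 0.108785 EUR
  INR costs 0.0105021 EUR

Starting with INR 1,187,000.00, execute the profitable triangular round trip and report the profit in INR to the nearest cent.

Profitable loop is INR → EUR → HKD → INR:
INR 1,187,000.00 × 0.0105021 = EUR 12,465.99
EUR 12,465.99 ÷ 0.108785 = HKD 114,592.94
HKD 114,592.94 ÷ 0.0945263 = INR 1,212,286.29
Profit = INR 1,212,286.29 − INR 1,187,000.00

Profit: INR 25,286.29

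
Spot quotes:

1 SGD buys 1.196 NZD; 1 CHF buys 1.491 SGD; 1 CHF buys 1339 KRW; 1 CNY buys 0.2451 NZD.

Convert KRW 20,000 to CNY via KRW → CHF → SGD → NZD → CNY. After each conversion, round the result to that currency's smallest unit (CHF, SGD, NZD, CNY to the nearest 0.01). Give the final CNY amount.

CNY 108.73

KRW 20,000 ÷ 1339 = CHF 14.94
CHF 14.94 × 1.491 = SGD 22.28
SGD 22.28 × 1.196 = NZD 26.65
NZD 26.65 ÷ 0.2451 = CNY 108.73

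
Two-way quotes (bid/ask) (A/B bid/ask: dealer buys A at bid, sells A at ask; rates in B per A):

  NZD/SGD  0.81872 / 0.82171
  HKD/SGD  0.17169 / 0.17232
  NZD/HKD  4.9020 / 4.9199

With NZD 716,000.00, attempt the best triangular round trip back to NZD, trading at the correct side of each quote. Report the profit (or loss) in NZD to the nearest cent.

Net profit: NZD 17,352.47

Best loop NZD → HKD → SGD → NZD:
NZD 716,000.00 × 4.9020 (sell NZD at bid) = HKD 3,509,832.00
HKD 3,509,832.00 × 0.17169 (sell HKD at bid) = SGD 602,603.06
SGD 602,603.06 ÷ 0.82171 (buy NZD at ask) = NZD 733,352.47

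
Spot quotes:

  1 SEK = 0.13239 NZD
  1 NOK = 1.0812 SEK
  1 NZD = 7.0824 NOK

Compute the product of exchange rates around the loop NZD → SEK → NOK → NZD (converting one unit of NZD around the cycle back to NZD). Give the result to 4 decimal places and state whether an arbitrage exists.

0.9864 (arbitrage exists)

Around NZD → SEK → NOK → NZD: 1 ÷ 0.13239 ÷ 1.0812 ÷ 7.0824 = 0.986412
Product < 1; profitable direction is NZD → NOK → SEK → NZD.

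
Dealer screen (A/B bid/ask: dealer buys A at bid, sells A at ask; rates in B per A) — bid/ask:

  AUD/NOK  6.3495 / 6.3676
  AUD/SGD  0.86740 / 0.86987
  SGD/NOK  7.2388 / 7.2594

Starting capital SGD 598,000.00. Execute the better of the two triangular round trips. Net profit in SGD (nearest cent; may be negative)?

Best loop SGD → AUD → NOK → SGD:
SGD 598,000.00 ÷ 0.86987 (buy AUD at ask) = AUD 687,459.05
AUD 687,459.05 × 6.3495 (sell AUD at bid) = NOK 4,365,021.21
NOK 4,365,021.21 ÷ 7.2594 (buy SGD at ask) = SGD 601,292.28

Net profit: SGD 3,292.28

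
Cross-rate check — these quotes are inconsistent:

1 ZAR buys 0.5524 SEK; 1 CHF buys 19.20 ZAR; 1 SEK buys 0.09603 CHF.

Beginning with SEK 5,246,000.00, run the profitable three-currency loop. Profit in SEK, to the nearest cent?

Profit: SEK 97,060.77

Profitable loop is SEK → CHF → ZAR → SEK:
SEK 5,246,000.00 × 0.09603 = CHF 503,773.38
CHF 503,773.38 × 19.20 = ZAR 9,672,448.90
ZAR 9,672,448.90 × 0.5524 = SEK 5,343,060.77
Profit = SEK 5,343,060.77 − SEK 5,246,000.00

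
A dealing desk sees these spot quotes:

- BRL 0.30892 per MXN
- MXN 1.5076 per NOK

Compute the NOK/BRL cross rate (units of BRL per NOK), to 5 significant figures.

1 NOK × 1.5076 = 1.5076 MXN
1.5076 MXN × 0.30892 = 0.465728 BRL

NOK/BRL = 0.46573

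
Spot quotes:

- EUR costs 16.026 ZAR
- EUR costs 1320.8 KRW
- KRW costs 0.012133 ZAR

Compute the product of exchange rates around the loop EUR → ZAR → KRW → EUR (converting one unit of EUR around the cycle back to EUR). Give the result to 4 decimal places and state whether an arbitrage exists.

Around EUR → ZAR → KRW → EUR: 1 × 16.026 ÷ 0.012133 ÷ 1320.8 = 1.000046
Product ≈ 1 (deviation 0.005%, within rounding noise).

1.0000 (no arbitrage)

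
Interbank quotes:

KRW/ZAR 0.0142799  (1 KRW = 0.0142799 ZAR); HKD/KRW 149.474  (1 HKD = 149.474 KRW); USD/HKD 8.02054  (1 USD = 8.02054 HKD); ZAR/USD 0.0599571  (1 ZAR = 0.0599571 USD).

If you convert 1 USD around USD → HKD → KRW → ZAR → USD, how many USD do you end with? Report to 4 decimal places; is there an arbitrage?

1.0264 (arbitrage exists)

Around USD → HKD → KRW → ZAR → USD: 1 × 8.02054 × 149.474 × 0.0142799 × 0.0599571 = 1.026444
Product > 1; profitable direction is USD → HKD → KRW → ZAR → USD.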